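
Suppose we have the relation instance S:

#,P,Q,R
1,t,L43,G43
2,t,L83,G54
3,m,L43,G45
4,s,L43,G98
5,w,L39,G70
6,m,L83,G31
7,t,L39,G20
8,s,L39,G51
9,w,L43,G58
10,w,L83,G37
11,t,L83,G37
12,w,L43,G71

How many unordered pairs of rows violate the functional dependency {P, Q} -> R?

(P=t, Q=L83): violating pairs (2,11) — 1 pair.
(P=w, Q=L43): violating pairs (9,12) — 1 pair.

2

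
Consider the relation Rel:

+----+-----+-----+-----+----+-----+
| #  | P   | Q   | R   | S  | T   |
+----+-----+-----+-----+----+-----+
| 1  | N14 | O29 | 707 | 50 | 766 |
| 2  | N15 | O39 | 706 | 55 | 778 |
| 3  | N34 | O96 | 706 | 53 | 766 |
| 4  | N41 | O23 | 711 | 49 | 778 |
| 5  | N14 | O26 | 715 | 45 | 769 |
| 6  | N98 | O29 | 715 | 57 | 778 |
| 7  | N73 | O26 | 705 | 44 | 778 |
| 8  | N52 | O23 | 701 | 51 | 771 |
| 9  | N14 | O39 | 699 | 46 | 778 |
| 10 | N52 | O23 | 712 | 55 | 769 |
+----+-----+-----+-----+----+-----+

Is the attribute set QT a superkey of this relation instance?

No

Rows 2 and 9 have the same QT value (Q=O39, T=778) but are distinct tuples, so QT does not determine every attribute — not a superkey.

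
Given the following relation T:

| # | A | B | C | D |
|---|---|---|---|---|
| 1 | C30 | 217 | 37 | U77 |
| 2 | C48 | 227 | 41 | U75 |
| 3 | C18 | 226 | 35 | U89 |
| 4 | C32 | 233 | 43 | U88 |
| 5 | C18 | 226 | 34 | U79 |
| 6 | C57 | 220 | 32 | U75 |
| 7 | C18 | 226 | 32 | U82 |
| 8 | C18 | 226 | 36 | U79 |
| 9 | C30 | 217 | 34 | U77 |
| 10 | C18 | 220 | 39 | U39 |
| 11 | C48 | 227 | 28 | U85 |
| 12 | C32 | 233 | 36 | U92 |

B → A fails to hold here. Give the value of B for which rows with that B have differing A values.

220

B=217: rows 1, 9 → A = C30, C30 ✓
B=227: rows 2, 11 → A = C48, C48 ✓
B=226: rows 3, 5, 7, 8 → A = C18, C18, C18, C18 ✓
B=233: rows 4, 12 → A = C32, C32 ✓
B=220: rows 6, 10 → A takes values {C57, C18} — violation
The only B value with inconsistent A is B=220.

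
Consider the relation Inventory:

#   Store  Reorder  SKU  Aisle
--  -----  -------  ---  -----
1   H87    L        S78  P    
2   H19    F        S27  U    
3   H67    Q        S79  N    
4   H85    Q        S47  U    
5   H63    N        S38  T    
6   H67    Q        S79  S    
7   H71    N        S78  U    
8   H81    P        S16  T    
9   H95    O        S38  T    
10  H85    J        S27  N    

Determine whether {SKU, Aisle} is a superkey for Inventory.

No

Rows 5 and 9 have the same {SKU, Aisle} value (SKU=S38, Aisle=T) but are distinct tuples, so {SKU, Aisle} does not determine every attribute — not a superkey.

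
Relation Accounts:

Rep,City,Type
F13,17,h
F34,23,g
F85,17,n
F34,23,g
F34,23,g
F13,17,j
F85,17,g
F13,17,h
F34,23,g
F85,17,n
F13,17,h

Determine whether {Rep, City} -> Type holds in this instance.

No

(Rep=F13, City=17): 4 rows → Type takes values {h, j} — violation
(Rep=F34, City=23): 4 rows → Type = g, g, g, g ✓
(Rep=F85, City=17): 3 rows → Type takes values {n, g} — violation
Two rows agree on {Rep, City} but differ on Type, so {Rep, City} -> Type does not hold.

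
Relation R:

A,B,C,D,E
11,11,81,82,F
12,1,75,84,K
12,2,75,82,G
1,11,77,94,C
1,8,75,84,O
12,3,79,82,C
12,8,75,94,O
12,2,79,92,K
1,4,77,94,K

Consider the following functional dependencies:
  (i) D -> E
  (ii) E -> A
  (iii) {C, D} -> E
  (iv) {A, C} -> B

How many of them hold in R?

0

(i) D -> E: D=82: 3 rows → E takes values {F, G, C} — violation; D=84: 2 rows → E takes values {K, O} — violation; D=94: 3 rows → E takes values {C, O, K} — violation — fails.
(ii) E -> A: E=K: 3 rows → A takes values {12, 1} — violation; E=C: 2 rows → A takes values {1, 12} — violation; E=O: 2 rows → A takes values {1, 12} — violation — fails.
(iii) {C, D} -> E: (C=75, D=84): 2 rows → E takes values {K, O} — violation; (C=77, D=94): 2 rows → E takes values {C, K} — violation — fails.
(iv) {A, C} -> B: (A=12, C=75): 3 rows → B takes values {1, 2, 8} — violation; (A=1, C=77): 2 rows → B takes values {11, 4} — violation; (A=12, C=79): 2 rows → B takes values {3, 2} — violation — fails.
None of the 4 dependencies hold.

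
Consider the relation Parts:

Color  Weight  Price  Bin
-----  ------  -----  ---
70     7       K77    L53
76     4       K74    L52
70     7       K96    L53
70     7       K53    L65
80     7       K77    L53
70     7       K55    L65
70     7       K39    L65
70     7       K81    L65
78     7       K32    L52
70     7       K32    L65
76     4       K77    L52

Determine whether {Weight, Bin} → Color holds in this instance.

No

(Weight=7, Bin=L53): 3 rows → Color takes values {70, 80} — violation
(Weight=4, Bin=L52): 2 rows → Color = 76, 76 ✓
(Weight=7, Bin=L65): 5 rows → Color = 70, 70, 70, 70, 70 ✓
(Weight=7, Bin=L52): 1 row → Color = 78 ✓
Two rows agree on {Weight, Bin} but differ on Color, so {Weight, Bin} → Color does not hold.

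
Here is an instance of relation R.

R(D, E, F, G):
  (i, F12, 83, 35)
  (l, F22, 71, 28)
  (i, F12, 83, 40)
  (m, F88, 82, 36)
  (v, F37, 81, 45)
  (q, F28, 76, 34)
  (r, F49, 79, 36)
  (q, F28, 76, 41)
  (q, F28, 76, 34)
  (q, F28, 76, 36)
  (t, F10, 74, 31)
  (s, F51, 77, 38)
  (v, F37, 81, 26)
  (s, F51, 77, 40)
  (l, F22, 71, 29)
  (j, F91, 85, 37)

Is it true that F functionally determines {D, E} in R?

Yes

F=83: 2 rows → {D,E} = (i, F12), (i, F12) ✓
F=71: 2 rows → {D,E} = (l, F22), (l, F22) ✓
F=82: 1 row → {D,E} = (m, F88) ✓
F=81: 2 rows → {D,E} = (v, F37), (v, F37) ✓
F=76: 4 rows → {D,E} = (q, F28), (q, F28), (q, F28), (q, F28) ✓
F=79: 1 row → {D,E} = (r, F49) ✓
F=74: 1 row → {D,E} = (t, F10) ✓
F=77: 2 rows → {D,E} = (s, F51), (s, F51) ✓
F=85: 1 row → {D,E} = (j, F91) ✓
Every F value is associated with a single {D, E} value, so F -> {D, E} holds.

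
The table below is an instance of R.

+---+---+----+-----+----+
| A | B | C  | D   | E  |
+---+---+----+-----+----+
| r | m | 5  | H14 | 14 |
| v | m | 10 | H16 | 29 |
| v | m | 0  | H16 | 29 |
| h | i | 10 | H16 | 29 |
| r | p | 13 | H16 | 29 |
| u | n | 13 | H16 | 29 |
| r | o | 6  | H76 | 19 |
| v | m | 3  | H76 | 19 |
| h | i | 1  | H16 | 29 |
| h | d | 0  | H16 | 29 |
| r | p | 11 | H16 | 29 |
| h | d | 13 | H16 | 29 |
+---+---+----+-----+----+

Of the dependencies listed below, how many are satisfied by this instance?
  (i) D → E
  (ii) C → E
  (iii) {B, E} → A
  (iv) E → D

4

(i) D → E: every LHS value maps to a single RHS value — holds.
(ii) C → E: every LHS value maps to a single RHS value — holds.
(iii) {B, E} → A: every LHS value maps to a single RHS value — holds.
(iv) E → D: every LHS value maps to a single RHS value — holds.
4 of the 4 dependencies hold.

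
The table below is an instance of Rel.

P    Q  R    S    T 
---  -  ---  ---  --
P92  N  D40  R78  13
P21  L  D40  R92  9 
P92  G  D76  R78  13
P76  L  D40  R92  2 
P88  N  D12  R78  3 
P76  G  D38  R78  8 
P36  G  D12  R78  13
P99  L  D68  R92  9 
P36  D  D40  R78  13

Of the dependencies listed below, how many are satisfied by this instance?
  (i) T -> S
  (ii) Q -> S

2

(i) T -> S: every LHS value maps to a single RHS value — holds.
(ii) Q -> S: every LHS value maps to a single RHS value — holds.
2 of the 2 dependencies hold.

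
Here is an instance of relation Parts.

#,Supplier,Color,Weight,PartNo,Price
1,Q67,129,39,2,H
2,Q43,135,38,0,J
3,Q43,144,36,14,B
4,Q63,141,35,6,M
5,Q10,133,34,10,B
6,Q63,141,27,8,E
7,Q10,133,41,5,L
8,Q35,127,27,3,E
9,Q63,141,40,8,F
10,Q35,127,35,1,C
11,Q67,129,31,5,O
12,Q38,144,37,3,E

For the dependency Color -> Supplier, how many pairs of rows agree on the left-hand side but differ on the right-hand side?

Color=129: all 2 rows agree on Supplier — 0 pairs.
Color=144: violating pairs (3,12) — 1 pair.
Color=141: all 3 rows agree on Supplier — 0 pairs.
Color=133: all 2 rows agree on Supplier — 0 pairs.
Color=127: all 2 rows agree on Supplier — 0 pairs.

1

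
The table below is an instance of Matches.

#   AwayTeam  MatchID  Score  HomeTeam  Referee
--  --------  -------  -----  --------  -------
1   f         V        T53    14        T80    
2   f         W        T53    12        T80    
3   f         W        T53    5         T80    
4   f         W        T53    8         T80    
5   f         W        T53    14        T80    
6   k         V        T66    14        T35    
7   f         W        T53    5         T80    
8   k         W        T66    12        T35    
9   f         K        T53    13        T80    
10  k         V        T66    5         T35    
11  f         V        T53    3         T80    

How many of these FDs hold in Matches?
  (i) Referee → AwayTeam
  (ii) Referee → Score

(i) Referee → AwayTeam: every LHS value maps to a single RHS value — holds.
(ii) Referee → Score: every LHS value maps to a single RHS value — holds.
2 of the 2 dependencies hold.

2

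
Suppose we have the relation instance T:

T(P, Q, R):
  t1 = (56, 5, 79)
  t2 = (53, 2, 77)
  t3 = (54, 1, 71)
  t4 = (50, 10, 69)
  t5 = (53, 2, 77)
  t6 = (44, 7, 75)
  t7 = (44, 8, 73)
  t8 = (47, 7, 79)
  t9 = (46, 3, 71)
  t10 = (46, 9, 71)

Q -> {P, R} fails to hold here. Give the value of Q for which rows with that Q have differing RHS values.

7

Q=5: row 1 → {P,R} = (56, 79) ✓
Q=2: rows 2, 5 → {P,R} = (53, 77), (53, 77) ✓
Q=1: row 3 → {P,R} = (54, 71) ✓
Q=10: row 4 → {P,R} = (50, 69) ✓
Q=7: rows 6, 8 → {P,R} takes values {(44, 75), (47, 79)} — violation
Q=8: row 7 → {P,R} = (44, 73) ✓
Q=3: row 9 → {P,R} = (46, 71) ✓
Q=9: row 10 → {P,R} = (46, 71) ✓
The only Q value with inconsistent RHS is Q=7.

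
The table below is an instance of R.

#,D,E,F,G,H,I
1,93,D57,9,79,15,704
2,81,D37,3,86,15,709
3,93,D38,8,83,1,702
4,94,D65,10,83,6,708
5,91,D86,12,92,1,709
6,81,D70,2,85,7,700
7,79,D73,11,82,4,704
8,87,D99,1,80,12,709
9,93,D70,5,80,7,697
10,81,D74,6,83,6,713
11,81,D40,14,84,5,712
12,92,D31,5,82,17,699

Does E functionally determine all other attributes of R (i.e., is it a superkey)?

No

Rows 6 and 9 have the same E value E=D70 but are distinct tuples, so E does not determine every attribute — not a superkey.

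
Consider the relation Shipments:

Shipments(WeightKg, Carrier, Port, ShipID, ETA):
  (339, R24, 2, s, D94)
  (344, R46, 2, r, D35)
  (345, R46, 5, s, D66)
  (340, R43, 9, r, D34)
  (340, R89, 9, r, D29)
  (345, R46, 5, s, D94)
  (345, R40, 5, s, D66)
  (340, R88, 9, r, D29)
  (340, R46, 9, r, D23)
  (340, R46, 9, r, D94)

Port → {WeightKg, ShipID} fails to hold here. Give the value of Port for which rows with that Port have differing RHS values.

Port=2: 2 rows → {WeightKg,ShipID} takes values {(339, s), (344, r)} — violation
Port=5: 3 rows → {WeightKg,ShipID} = (345, s), (345, s), (345, s) ✓
Port=9: 5 rows → {WeightKg,ShipID} = (340, r), (340, r), (340, r), (340, r), (340, r) ✓
The only Port value with inconsistent RHS is Port=2.

2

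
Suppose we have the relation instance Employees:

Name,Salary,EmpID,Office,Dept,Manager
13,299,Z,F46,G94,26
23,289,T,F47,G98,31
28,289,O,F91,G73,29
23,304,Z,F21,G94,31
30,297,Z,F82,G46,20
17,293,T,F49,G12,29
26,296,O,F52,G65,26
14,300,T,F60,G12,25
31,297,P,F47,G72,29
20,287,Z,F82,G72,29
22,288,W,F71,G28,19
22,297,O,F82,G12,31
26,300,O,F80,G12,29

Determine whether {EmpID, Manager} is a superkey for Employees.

Two distinct rows share (EmpID=O, Manager=29), so {EmpID, Manager} does not determine every attribute — not a superkey.

No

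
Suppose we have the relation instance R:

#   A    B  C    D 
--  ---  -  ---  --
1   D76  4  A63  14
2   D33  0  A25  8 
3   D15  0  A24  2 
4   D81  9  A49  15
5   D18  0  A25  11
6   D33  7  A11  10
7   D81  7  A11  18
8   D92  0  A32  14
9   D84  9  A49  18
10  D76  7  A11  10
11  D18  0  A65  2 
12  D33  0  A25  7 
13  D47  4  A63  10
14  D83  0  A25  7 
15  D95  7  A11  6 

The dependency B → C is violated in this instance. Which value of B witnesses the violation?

0

B=4: rows 1, 13 → C = A63, A63 ✓
B=0: rows 2, 3, 5, 8, 11, 12, 14 → C takes values {A25, A24, A32, A65} — violation
B=9: rows 4, 9 → C = A49, A49 ✓
B=7: rows 6, 7, 10, 15 → C = A11, A11, A11, A11 ✓
The only B value with inconsistent C is B=0.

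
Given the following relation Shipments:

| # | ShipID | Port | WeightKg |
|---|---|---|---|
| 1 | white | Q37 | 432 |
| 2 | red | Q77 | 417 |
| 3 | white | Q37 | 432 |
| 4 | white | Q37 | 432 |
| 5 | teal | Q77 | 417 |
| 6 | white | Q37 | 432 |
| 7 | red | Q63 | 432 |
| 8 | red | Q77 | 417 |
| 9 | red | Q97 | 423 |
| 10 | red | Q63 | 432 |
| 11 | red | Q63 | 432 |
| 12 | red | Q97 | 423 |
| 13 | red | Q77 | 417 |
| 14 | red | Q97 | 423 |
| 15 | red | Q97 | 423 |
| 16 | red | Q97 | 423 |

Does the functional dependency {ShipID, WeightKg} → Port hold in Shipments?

(ShipID=white, WeightKg=432): rows 1, 3, 4, 6 → Port = Q37, Q37, Q37, Q37 ✓
(ShipID=red, WeightKg=417): rows 2, 8, 13 → Port = Q77, Q77, Q77 ✓
(ShipID=teal, WeightKg=417): row 5 → Port = Q77 ✓
(ShipID=red, WeightKg=432): rows 7, 10, 11 → Port = Q63, Q63, Q63 ✓
(ShipID=red, WeightKg=423): rows 9, 12, 14, 15, 16 → Port = Q97, Q97, Q97, Q97, Q97 ✓
Every {ShipID, WeightKg} value is associated with a single Port value, so {ShipID, WeightKg} → Port holds.

Yes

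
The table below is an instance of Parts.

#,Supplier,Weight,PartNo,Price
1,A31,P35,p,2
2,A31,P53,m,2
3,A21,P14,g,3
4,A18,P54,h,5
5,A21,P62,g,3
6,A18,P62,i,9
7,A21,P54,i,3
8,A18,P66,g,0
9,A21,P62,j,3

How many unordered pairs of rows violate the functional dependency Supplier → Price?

Supplier=A31: all 2 rows agree on Price — 0 pairs.
Supplier=A21: all 4 rows agree on Price — 0 pairs.
Supplier=A18: violating pairs (4,6), (4,8), (6,8) — 3 pairs.

3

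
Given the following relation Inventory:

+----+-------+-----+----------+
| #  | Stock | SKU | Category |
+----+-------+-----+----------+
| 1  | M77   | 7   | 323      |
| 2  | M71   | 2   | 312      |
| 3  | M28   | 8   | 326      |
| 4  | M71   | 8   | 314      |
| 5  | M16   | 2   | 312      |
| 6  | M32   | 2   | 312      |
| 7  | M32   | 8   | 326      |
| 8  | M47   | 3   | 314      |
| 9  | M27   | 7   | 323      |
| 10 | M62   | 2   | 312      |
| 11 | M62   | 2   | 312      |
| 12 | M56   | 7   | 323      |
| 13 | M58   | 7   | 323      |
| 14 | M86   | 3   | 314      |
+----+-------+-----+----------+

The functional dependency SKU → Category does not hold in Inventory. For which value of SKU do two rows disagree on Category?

8

SKU=7: rows 1, 9, 12, 13 → Category = 323, 323, 323, 323 ✓
SKU=2: rows 2, 5, 6, 10, 11 → Category = 312, 312, 312, 312, 312 ✓
SKU=8: rows 3, 4, 7 → Category takes values {326, 314} — violation
SKU=3: rows 8, 14 → Category = 314, 314 ✓
The only SKU value with inconsistent Category is SKU=8.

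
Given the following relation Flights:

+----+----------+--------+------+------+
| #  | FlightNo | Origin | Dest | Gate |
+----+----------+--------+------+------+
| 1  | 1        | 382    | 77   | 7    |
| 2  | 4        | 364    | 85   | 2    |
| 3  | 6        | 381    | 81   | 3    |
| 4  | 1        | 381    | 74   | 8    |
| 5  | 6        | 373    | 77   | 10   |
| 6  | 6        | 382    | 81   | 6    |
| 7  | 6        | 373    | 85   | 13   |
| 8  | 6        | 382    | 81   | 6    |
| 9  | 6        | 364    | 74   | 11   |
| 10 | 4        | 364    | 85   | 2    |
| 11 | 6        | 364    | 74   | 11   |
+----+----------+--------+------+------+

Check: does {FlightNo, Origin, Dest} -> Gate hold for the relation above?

(FlightNo=1, Origin=382, Dest=77): row 1 → Gate = 7 ✓
(FlightNo=4, Origin=364, Dest=85): rows 2, 10 → Gate = 2, 2 ✓
(FlightNo=6, Origin=381, Dest=81): row 3 → Gate = 3 ✓
(FlightNo=1, Origin=381, Dest=74): row 4 → Gate = 8 ✓
(FlightNo=6, Origin=373, Dest=77): row 5 → Gate = 10 ✓
(FlightNo=6, Origin=382, Dest=81): rows 6, 8 → Gate = 6, 6 ✓
(FlightNo=6, Origin=373, Dest=85): row 7 → Gate = 13 ✓
(FlightNo=6, Origin=364, Dest=74): rows 9, 11 → Gate = 11, 11 ✓
Every {FlightNo, Origin, Dest} value is associated with a single Gate value, so {FlightNo, Origin, Dest} -> Gate holds.

Yes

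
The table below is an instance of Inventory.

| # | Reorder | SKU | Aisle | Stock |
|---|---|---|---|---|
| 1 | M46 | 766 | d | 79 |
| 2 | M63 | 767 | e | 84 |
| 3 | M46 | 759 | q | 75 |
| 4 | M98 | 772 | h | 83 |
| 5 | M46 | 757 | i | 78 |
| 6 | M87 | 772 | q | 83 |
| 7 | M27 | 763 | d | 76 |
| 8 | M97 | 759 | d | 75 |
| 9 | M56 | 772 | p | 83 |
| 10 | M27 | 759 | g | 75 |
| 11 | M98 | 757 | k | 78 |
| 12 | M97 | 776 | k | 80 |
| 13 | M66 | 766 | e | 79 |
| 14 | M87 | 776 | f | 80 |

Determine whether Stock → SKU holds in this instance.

Stock=79: rows 1, 13 → SKU = 766, 766 ✓
Stock=84: row 2 → SKU = 767 ✓
Stock=75: rows 3, 8, 10 → SKU = 759, 759, 759 ✓
Stock=83: rows 4, 6, 9 → SKU = 772, 772, 772 ✓
Stock=78: rows 5, 11 → SKU = 757, 757 ✓
Stock=76: row 7 → SKU = 763 ✓
Stock=80: rows 12, 14 → SKU = 776, 776 ✓
Every Stock value is associated with a single SKU value, so Stock → SKU holds.

Yes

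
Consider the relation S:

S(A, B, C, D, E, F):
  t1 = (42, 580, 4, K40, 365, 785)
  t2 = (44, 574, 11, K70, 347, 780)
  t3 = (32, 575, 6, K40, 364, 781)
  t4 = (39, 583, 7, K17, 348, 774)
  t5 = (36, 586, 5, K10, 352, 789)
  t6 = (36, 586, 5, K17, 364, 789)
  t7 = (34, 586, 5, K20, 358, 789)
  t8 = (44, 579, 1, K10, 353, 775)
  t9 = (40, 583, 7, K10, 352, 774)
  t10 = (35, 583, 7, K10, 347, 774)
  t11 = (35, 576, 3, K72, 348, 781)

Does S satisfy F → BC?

F=785: row 1 → {B,C} = (580, 4) ✓
F=780: row 2 → {B,C} = (574, 11) ✓
F=781: rows 3, 11 → {B,C} takes values {(575, 6), (576, 3)} — violation
F=774: rows 4, 9, 10 → {B,C} = (583, 7), (583, 7), (583, 7) ✓
F=789: rows 5, 6, 7 → {B,C} = (586, 5), (586, 5), (586, 5) ✓
F=775: row 8 → {B,C} = (579, 1) ✓
Two rows agree on F but differ on BC, so F → BC does not hold.

No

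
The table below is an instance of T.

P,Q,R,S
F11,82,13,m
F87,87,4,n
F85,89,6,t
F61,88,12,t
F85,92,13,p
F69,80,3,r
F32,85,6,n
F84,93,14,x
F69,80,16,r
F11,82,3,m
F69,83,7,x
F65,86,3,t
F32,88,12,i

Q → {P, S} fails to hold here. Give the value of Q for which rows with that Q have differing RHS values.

88

Q=82: 2 rows → {P,S} = (F11, m), (F11, m) ✓
Q=87: 1 row → {P,S} = (F87, n) ✓
Q=89: 1 row → {P,S} = (F85, t) ✓
Q=88: 2 rows → {P,S} takes values {(F61, t), (F32, i)} — violation
Q=92: 1 row → {P,S} = (F85, p) ✓
Q=80: 2 rows → {P,S} = (F69, r), (F69, r) ✓
Q=85: 1 row → {P,S} = (F32, n) ✓
Q=93: 1 row → {P,S} = (F84, x) ✓
Q=83: 1 row → {P,S} = (F69, x) ✓
Q=86: 1 row → {P,S} = (F65, t) ✓
The only Q value with inconsistent RHS is Q=88.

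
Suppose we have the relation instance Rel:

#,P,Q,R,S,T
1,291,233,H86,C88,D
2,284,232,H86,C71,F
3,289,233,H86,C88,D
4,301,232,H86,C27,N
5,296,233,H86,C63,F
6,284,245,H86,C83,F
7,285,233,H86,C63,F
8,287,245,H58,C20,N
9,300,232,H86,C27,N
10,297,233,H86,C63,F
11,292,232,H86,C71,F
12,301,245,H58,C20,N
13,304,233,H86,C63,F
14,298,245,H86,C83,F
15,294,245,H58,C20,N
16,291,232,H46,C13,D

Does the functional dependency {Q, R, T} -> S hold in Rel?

(Q=233, R=H86, T=D): rows 1, 3 → S = C88, C88 ✓
(Q=232, R=H86, T=F): rows 2, 11 → S = C71, C71 ✓
(Q=232, R=H86, T=N): rows 4, 9 → S = C27, C27 ✓
(Q=233, R=H86, T=F): rows 5, 7, 10, 13 → S = C63, C63, C63, C63 ✓
(Q=245, R=H86, T=F): rows 6, 14 → S = C83, C83 ✓
(Q=245, R=H58, T=N): rows 8, 12, 15 → S = C20, C20, C20 ✓
(Q=232, R=H46, T=D): row 16 → S = C13 ✓
Every {Q, R, T} value is associated with a single S value, so {Q, R, T} -> S holds.

Yes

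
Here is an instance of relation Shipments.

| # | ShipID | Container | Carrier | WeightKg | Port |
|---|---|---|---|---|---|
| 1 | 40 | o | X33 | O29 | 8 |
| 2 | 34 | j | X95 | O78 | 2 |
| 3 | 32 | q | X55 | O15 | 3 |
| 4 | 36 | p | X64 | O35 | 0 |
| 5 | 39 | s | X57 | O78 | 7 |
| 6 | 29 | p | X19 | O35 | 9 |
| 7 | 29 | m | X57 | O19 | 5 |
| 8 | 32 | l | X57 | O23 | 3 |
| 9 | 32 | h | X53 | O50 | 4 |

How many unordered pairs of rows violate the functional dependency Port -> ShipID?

Port=3: all 2 rows agree on ShipID — 0 pairs.

0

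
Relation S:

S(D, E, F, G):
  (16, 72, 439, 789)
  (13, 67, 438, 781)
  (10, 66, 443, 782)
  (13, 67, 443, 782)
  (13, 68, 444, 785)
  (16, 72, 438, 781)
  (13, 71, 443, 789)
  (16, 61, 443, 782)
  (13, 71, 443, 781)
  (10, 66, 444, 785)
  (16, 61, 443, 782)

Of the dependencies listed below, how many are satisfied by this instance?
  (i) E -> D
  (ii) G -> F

1

(i) E -> D: every LHS value maps to a single RHS value — holds.
(ii) G -> F: G=789: 2 rows → F takes values {439, 443} — violation; G=781: 3 rows → F takes values {438, 443} — violation — fails.
1 of the 2 dependencies holds.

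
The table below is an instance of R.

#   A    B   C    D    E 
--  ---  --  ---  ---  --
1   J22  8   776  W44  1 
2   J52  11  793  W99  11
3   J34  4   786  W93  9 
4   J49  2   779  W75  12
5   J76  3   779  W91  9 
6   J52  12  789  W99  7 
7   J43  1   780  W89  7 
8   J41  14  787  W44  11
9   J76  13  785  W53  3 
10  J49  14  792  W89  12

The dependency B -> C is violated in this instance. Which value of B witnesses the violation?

14

B=8: row 1 → C = 776 ✓
B=11: row 2 → C = 793 ✓
B=4: row 3 → C = 786 ✓
B=2: row 4 → C = 779 ✓
B=3: row 5 → C = 779 ✓
B=12: row 6 → C = 789 ✓
B=1: row 7 → C = 780 ✓
B=14: rows 8, 10 → C takes values {787, 792} — violation
B=13: row 9 → C = 785 ✓
The only B value with inconsistent C is B=14.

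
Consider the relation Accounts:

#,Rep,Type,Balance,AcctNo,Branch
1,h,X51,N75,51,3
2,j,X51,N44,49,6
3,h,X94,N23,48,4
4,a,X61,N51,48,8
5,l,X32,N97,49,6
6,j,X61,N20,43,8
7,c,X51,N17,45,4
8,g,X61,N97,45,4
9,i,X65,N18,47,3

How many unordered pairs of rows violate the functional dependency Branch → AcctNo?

Branch=3: violating pairs (1,9) — 1 pair.
Branch=6: all 2 rows agree on AcctNo — 0 pairs.
Branch=4: violating pairs (3,7), (3,8) — 2 pairs.
Branch=8: violating pairs (4,6) — 1 pair.

4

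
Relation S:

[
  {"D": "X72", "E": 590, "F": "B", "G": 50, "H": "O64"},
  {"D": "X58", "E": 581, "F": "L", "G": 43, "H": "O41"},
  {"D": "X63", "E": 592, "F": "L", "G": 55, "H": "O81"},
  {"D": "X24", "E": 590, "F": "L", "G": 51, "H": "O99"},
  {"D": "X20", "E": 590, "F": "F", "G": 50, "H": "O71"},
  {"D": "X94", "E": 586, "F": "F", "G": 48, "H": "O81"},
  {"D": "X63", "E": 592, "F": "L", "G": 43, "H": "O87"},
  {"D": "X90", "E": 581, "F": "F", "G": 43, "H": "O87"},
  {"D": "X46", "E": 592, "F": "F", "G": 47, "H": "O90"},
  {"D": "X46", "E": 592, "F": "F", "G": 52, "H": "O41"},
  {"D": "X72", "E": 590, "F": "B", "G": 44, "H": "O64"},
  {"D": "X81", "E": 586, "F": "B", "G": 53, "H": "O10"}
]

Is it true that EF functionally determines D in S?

(E=590, F=B): 2 rows → D = X72, X72 ✓
(E=581, F=L): 1 row → D = X58 ✓
(E=592, F=L): 2 rows → D = X63, X63 ✓
(E=590, F=L): 1 row → D = X24 ✓
(E=590, F=F): 1 row → D = X20 ✓
(E=586, F=F): 1 row → D = X94 ✓
(E=581, F=F): 1 row → D = X90 ✓
(E=592, F=F): 2 rows → D = X46, X46 ✓
(E=586, F=B): 1 row → D = X81 ✓
Every EF value is associated with a single D value, so EF -> D holds.

Yes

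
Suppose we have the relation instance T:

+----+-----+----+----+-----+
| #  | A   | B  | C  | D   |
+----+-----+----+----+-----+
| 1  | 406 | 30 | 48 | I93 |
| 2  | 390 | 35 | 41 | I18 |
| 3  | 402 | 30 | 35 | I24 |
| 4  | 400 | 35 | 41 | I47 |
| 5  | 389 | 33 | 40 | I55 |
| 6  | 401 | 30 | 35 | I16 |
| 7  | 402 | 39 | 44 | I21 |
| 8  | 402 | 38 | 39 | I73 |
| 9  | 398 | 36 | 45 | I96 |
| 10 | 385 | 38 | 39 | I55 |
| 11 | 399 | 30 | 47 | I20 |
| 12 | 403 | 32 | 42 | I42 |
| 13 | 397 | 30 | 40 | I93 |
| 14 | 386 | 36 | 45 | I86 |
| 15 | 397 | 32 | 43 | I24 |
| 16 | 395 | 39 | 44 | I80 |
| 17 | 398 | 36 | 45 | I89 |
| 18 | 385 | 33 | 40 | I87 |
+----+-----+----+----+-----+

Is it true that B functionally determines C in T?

No

B=30: rows 1, 3, 6, 11, 13 → C takes values {48, 35, 47, 40} — violation
B=35: rows 2, 4 → C = 41, 41 ✓
B=33: rows 5, 18 → C = 40, 40 ✓
B=39: rows 7, 16 → C = 44, 44 ✓
B=38: rows 8, 10 → C = 39, 39 ✓
B=36: rows 9, 14, 17 → C = 45, 45, 45 ✓
B=32: rows 12, 15 → C takes values {42, 43} — violation
Two rows agree on B but differ on C, so B -> C does not hold.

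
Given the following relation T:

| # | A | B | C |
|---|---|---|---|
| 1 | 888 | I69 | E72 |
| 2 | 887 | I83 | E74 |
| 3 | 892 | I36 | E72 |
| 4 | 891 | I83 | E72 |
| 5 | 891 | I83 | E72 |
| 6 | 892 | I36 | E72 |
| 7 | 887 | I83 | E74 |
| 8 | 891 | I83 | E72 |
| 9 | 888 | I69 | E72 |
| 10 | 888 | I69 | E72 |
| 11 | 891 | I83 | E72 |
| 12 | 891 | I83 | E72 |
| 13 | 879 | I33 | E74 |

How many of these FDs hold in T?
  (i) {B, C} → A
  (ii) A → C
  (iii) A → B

3

(i) {B, C} → A: every LHS value maps to a single RHS value — holds.
(ii) A → C: every LHS value maps to a single RHS value — holds.
(iii) A → B: every LHS value maps to a single RHS value — holds.
3 of the 3 dependencies hold.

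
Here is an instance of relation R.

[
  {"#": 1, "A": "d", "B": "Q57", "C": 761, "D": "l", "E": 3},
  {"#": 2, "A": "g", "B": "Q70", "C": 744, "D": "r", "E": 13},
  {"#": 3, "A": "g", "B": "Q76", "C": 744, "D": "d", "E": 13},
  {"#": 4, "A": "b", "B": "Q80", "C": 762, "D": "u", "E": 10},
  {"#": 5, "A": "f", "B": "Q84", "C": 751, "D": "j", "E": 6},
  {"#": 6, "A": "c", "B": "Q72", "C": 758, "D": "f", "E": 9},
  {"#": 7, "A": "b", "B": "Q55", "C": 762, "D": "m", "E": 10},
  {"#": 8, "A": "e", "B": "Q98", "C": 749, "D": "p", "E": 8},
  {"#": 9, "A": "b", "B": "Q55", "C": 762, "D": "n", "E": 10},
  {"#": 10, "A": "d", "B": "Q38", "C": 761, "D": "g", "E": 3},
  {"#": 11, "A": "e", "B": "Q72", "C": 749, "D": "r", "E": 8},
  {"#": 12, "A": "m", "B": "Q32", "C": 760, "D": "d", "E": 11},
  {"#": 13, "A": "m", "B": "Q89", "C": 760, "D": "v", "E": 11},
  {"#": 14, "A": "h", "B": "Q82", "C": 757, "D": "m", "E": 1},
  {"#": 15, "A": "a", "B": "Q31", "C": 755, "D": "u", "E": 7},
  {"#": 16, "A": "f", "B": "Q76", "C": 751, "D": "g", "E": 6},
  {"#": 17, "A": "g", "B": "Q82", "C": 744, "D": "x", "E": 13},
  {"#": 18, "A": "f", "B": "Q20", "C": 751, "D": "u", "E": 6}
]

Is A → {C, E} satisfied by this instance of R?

A=d: rows 1, 10 → {C,E} = (761, 3), (761, 3) ✓
A=g: rows 2, 3, 17 → {C,E} = (744, 13), (744, 13), (744, 13) ✓
A=b: rows 4, 7, 9 → {C,E} = (762, 10), (762, 10), (762, 10) ✓
A=f: rows 5, 16, 18 → {C,E} = (751, 6), (751, 6), (751, 6) ✓
A=c: row 6 → {C,E} = (758, 9) ✓
A=e: rows 8, 11 → {C,E} = (749, 8), (749, 8) ✓
A=m: rows 12, 13 → {C,E} = (760, 11), (760, 11) ✓
A=h: row 14 → {C,E} = (757, 1) ✓
A=a: row 15 → {C,E} = (755, 7) ✓
Every A value is associated with a single {C, E} value, so A → {C, E} holds.

Yes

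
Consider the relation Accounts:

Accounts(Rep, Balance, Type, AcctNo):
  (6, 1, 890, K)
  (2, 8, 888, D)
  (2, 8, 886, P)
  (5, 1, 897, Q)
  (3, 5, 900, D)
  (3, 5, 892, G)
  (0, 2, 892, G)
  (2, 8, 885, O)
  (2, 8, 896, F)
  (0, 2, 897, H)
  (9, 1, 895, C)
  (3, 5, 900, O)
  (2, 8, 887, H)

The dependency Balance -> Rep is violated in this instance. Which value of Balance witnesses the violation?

Balance=1: 3 rows → Rep takes values {6, 5, 9} — violation
Balance=8: 5 rows → Rep = 2, 2, 2, 2, 2 ✓
Balance=5: 3 rows → Rep = 3, 3, 3 ✓
Balance=2: 2 rows → Rep = 0, 0 ✓
The only Balance value with inconsistent Rep is Balance=1.

1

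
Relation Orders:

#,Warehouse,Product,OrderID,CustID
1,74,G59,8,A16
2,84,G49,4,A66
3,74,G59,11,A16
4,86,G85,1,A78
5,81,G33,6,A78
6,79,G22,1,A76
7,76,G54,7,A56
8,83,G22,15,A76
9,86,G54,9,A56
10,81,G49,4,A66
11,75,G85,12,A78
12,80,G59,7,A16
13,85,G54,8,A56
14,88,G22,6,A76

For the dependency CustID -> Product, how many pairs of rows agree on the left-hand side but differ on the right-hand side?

2

CustID=A16: all 3 rows agree on Product — 0 pairs.
CustID=A66: all 2 rows agree on Product — 0 pairs.
CustID=A78: violating pairs (4,5), (5,11) — 2 pairs.
CustID=A76: all 3 rows agree on Product — 0 pairs.
CustID=A56: all 3 rows agree on Product — 0 pairs.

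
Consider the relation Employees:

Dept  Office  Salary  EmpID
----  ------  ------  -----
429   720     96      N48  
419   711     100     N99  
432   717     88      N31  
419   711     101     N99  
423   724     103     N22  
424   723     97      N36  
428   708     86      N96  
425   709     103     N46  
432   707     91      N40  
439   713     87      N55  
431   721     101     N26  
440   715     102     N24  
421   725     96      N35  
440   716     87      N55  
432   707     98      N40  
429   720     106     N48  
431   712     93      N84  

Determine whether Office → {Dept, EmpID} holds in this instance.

Office=720: 2 rows → {Dept,EmpID} = (429, N48), (429, N48) ✓
Office=711: 2 rows → {Dept,EmpID} = (419, N99), (419, N99) ✓
Office=717: 1 row → {Dept,EmpID} = (432, N31) ✓
Office=724: 1 row → {Dept,EmpID} = (423, N22) ✓
Office=723: 1 row → {Dept,EmpID} = (424, N36) ✓
Office=708: 1 row → {Dept,EmpID} = (428, N96) ✓
Office=709: 1 row → {Dept,EmpID} = (425, N46) ✓
Office=707: 2 rows → {Dept,EmpID} = (432, N40), (432, N40) ✓
Office=713: 1 row → {Dept,EmpID} = (439, N55) ✓
Office=721: 1 row → {Dept,EmpID} = (431, N26) ✓
Office=715: 1 row → {Dept,EmpID} = (440, N24) ✓
Office=725: 1 row → {Dept,EmpID} = (421, N35) ✓
Office=716: 1 row → {Dept,EmpID} = (440, N55) ✓
Office=712: 1 row → {Dept,EmpID} = (431, N84) ✓
Every Office value is associated with a single {Dept, EmpID} value, so Office → {Dept, EmpID} holds.

Yes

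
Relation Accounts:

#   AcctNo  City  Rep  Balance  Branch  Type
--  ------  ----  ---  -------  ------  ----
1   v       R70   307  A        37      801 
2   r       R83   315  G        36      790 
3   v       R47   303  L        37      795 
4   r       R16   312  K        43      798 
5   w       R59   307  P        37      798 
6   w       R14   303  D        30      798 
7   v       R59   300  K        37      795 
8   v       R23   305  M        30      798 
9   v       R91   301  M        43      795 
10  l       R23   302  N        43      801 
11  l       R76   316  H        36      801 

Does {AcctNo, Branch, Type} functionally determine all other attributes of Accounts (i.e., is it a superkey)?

No

Rows 3 and 7 have the same {AcctNo, Branch, Type} value (AcctNo=v, Branch=37, Type=795) but are distinct tuples, so {AcctNo, Branch, Type} does not determine every attribute — not a superkey.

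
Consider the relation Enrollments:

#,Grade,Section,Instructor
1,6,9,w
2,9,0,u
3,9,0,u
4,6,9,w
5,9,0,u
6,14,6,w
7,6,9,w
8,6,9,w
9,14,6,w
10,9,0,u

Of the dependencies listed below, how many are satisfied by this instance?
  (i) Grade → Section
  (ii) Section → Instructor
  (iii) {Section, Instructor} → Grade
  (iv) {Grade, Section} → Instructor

(i) Grade → Section: every LHS value maps to a single RHS value — holds.
(ii) Section → Instructor: every LHS value maps to a single RHS value — holds.
(iii) {Section, Instructor} → Grade: every LHS value maps to a single RHS value — holds.
(iv) {Grade, Section} → Instructor: every LHS value maps to a single RHS value — holds.
4 of the 4 dependencies hold.

4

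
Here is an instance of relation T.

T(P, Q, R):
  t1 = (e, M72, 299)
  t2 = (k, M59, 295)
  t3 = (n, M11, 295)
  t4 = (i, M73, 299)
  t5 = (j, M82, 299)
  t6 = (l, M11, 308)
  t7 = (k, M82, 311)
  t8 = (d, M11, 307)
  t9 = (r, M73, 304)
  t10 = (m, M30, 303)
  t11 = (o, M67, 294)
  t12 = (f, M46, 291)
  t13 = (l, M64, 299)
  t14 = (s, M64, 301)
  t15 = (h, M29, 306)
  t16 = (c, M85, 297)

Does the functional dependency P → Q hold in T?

No

P=e: row 1 → Q = M72 ✓
P=k: rows 2, 7 → Q takes values {M59, M82} — violation
P=n: row 3 → Q = M11 ✓
P=i: row 4 → Q = M73 ✓
P=j: row 5 → Q = M82 ✓
P=l: rows 6, 13 → Q takes values {M11, M64} — violation
P=d: row 8 → Q = M11 ✓
P=r: row 9 → Q = M73 ✓
P=m: row 10 → Q = M30 ✓
P=o: row 11 → Q = M67 ✓
P=f: row 12 → Q = M46 ✓
P=s: row 14 → Q = M64 ✓
P=h: row 15 → Q = M29 ✓
P=c: row 16 → Q = M85 ✓
Two rows agree on P but differ on Q, so P → Q does not hold.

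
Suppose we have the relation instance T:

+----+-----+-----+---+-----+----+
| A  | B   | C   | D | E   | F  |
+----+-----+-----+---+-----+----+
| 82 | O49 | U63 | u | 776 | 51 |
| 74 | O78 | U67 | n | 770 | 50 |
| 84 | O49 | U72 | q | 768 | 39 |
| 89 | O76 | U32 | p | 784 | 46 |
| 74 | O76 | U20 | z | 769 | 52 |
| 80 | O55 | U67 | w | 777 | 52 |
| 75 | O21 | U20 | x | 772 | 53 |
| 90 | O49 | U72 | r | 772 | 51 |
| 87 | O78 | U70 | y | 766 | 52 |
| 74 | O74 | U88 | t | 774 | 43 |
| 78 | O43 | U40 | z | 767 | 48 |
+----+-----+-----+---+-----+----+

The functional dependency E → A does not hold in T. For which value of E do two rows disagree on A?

772

E=776: 1 row → A = 82 ✓
E=770: 1 row → A = 74 ✓
E=768: 1 row → A = 84 ✓
E=784: 1 row → A = 89 ✓
E=769: 1 row → A = 74 ✓
E=777: 1 row → A = 80 ✓
E=772: 2 rows → A takes values {75, 90} — violation
E=766: 1 row → A = 87 ✓
E=774: 1 row → A = 74 ✓
E=767: 1 row → A = 78 ✓
The only E value with inconsistent A is E=772.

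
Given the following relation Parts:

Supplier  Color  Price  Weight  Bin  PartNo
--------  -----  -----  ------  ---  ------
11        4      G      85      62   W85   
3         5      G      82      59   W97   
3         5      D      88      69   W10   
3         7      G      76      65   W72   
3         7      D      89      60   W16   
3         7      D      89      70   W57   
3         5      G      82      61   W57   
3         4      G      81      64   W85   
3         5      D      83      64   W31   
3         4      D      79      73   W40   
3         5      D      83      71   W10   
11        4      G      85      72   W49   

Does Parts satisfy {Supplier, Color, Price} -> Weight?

(Supplier=11, Color=4, Price=G): 2 rows → Weight = 85, 85 ✓
(Supplier=3, Color=5, Price=G): 2 rows → Weight = 82, 82 ✓
(Supplier=3, Color=5, Price=D): 3 rows → Weight takes values {88, 83} — violation
(Supplier=3, Color=7, Price=G): 1 row → Weight = 76 ✓
(Supplier=3, Color=7, Price=D): 2 rows → Weight = 89, 89 ✓
(Supplier=3, Color=4, Price=G): 1 row → Weight = 81 ✓
(Supplier=3, Color=4, Price=D): 1 row → Weight = 79 ✓
Two rows agree on {Supplier, Color, Price} but differ on Weight, so {Supplier, Color, Price} -> Weight does not hold.

No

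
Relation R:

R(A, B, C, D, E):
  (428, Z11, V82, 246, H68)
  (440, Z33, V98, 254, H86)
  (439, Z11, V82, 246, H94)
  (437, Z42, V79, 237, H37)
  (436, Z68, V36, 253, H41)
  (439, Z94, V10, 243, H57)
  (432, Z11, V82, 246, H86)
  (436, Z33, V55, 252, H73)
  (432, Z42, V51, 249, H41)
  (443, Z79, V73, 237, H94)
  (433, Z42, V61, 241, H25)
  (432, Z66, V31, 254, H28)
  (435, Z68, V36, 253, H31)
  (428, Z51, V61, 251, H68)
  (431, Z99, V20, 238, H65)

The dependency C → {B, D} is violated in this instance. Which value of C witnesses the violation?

V61

C=V82: 3 rows → {B,D} = (Z11, 246), (Z11, 246), (Z11, 246) ✓
C=V98: 1 row → {B,D} = (Z33, 254) ✓
C=V79: 1 row → {B,D} = (Z42, 237) ✓
C=V36: 2 rows → {B,D} = (Z68, 253), (Z68, 253) ✓
C=V10: 1 row → {B,D} = (Z94, 243) ✓
C=V55: 1 row → {B,D} = (Z33, 252) ✓
C=V51: 1 row → {B,D} = (Z42, 249) ✓
C=V73: 1 row → {B,D} = (Z79, 237) ✓
C=V61: 2 rows → {B,D} takes values {(Z42, 241), (Z51, 251)} — violation
C=V31: 1 row → {B,D} = (Z66, 254) ✓
C=V20: 1 row → {B,D} = (Z99, 238) ✓
The only C value with inconsistent RHS is C=V61.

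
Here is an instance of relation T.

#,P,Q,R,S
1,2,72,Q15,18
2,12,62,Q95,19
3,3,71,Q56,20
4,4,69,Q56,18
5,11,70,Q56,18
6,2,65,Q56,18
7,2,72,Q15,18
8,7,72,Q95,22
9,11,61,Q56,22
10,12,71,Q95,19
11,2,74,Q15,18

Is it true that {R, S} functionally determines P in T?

(R=Q15, S=18): rows 1, 7, 11 → P = 2, 2, 2 ✓
(R=Q95, S=19): rows 2, 10 → P = 12, 12 ✓
(R=Q56, S=20): row 3 → P = 3 ✓
(R=Q56, S=18): rows 4, 5, 6 → P takes values {4, 11, 2} — violation
(R=Q95, S=22): row 8 → P = 7 ✓
(R=Q56, S=22): row 9 → P = 11 ✓
Two rows agree on {R, S} but differ on P, so {R, S} → P does not hold.

No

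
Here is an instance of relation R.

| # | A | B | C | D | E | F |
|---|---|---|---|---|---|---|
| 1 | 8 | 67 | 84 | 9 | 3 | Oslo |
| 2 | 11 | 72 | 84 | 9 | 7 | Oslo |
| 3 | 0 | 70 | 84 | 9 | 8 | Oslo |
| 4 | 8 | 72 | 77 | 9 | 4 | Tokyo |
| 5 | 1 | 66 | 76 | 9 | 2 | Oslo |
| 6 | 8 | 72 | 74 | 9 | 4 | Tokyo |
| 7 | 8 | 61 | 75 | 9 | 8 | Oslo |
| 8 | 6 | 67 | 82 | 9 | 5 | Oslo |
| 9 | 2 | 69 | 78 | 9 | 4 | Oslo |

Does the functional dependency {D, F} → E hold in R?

(D=9, F=Oslo): rows 1, 2, 3, 5, 7, 8, 9 → E takes values {3, 7, 8, 2, 5, 4} — violation
(D=9, F=Tokyo): rows 4, 6 → E = 4, 4 ✓
Two rows agree on {D, F} but differ on E, so {D, F} → E does not hold.

No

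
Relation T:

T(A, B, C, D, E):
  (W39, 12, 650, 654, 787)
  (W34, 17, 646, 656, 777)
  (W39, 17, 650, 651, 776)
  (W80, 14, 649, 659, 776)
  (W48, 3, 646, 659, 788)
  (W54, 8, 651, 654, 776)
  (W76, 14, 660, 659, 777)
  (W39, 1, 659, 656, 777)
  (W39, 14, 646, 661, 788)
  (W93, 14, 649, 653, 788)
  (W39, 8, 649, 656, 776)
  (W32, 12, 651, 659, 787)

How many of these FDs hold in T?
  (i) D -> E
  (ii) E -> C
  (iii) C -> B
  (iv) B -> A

(i) D -> E: D=654: 2 rows → E takes values {787, 776} — violation; D=656: 3 rows → E takes values {777, 776} — violation; D=659: 4 rows → E takes values {776, 788, 777, 787} — violation — fails.
(ii) E -> C: E=787: 2 rows → C takes values {650, 651} — violation; E=777: 3 rows → C takes values {646, 660, 659} — violation; E=776: 4 rows → C takes values {650, 649, 651} — violation; E=788: 3 rows → C takes values {646, 649} — violation — fails.
(iii) C -> B: C=650: 2 rows → B takes values {12, 17} — violation; C=646: 3 rows → B takes values {17, 3, 14} — violation; C=649: 3 rows → B takes values {14, 8} — violation; C=651: 2 rows → B takes values {8, 12} — violation — fails.
(iv) B -> A: B=12: 2 rows → A takes values {W39, W32} — violation; B=17: 2 rows → A takes values {W34, W39} — violation; B=14: 4 rows → A takes values {W80, W76, W39, W93} — violation; B=8: 2 rows → A takes values {W54, W39} — violation — fails.
None of the 4 dependencies hold.

0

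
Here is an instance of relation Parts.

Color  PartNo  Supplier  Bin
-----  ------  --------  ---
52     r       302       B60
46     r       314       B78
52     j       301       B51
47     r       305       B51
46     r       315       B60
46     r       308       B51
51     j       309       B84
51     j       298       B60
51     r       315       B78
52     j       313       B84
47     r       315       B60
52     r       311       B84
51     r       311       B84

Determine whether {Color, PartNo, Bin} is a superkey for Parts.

All 13 rows have distinct {Color, PartNo, Bin} values, so {Color, PartNo, Bin} → (all attributes) holds and {Color, PartNo, Bin} is a superkey.

Yes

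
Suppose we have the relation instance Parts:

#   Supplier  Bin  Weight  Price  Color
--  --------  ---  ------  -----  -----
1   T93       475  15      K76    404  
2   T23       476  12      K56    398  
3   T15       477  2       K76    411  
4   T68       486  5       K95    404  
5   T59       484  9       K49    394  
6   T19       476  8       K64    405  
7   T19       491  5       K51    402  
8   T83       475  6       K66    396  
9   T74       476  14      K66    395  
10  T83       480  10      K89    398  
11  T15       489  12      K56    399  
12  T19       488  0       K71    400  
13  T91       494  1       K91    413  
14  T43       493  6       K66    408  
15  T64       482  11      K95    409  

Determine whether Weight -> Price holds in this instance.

Weight=15: row 1 → Price = K76 ✓
Weight=12: rows 2, 11 → Price = K56, K56 ✓
Weight=2: row 3 → Price = K76 ✓
Weight=5: rows 4, 7 → Price takes values {K95, K51} — violation
Weight=9: row 5 → Price = K49 ✓
Weight=8: row 6 → Price = K64 ✓
Weight=6: rows 8, 14 → Price = K66, K66 ✓
Weight=14: row 9 → Price = K66 ✓
Weight=10: row 10 → Price = K89 ✓
Weight=0: row 12 → Price = K71 ✓
Weight=1: row 13 → Price = K91 ✓
Weight=11: row 15 → Price = K95 ✓
Two rows agree on Weight but differ on Price, so Weight -> Price does not hold.

No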